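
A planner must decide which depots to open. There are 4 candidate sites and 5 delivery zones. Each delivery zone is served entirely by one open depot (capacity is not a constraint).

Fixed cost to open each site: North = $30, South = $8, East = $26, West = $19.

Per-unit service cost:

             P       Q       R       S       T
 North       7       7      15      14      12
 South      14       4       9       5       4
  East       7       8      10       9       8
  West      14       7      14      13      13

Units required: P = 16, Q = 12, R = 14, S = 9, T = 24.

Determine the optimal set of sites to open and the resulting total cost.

Open South and East; minimum total cost 461.

For any fixed open set, each delivery zone goes to its cheapest open site; total = fixed + service.
{South, East}: P→East 7·16=112, Q→South 4·12=48, R→South 9·14=126, S→South 5·9=45, T→South 4·24=96. Service 427; fixed 34; total 461.
{North, South}: service 427 + fixed 38 = 465
{South, East, West}: P→East 7·16=112, Q→South 4·12=48, R→South 9·14=126, S→South 5·9=45, T→South 4·24=96. Service 427; fixed 53; total 480.
{North, South, East, West}: service 427 + fixed 83 = 510
No other subset beats 461.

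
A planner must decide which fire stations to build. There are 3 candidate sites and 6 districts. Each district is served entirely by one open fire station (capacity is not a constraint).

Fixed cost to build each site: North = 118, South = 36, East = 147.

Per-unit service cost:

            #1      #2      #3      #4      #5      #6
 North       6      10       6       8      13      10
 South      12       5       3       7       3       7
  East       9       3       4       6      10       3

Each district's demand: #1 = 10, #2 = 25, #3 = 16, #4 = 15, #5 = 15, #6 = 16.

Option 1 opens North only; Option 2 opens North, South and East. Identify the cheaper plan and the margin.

Option 1: {North}: #1→North 6·10=60, #2→North 10·25=250, #3→North 6·16=96, #4→North 8·15=120, #5→North 13·15=195, #6→North 10·16=160. Service 881; fixed 118; total 999.
Option 2: {North, South, East}: #1→North 6·10=60, #2→East 3·25=75, #3→South 3·16=48, #4→East 6·15=90, #5→South 3·15=45, #6→East 3·16=48. Service 366; fixed 301; total 667.
Difference: |999 − 667| = 332.

Option 2 is cheaper by 332.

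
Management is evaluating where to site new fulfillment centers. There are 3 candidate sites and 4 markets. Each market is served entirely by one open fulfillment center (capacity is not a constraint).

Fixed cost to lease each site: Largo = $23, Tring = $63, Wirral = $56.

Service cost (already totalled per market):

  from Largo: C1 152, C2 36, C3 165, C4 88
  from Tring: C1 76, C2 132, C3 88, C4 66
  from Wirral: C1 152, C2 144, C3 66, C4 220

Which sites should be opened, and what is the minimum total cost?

Open Largo and Tring; minimum total cost 352.

For any fixed open set, each market goes to its cheapest open site; total = fixed + service.
{Largo, Tring}: C1→Tring 76, C2→Largo 36, C3→Tring 88, C4→Tring 66. Service 266; fixed 86; total 352.
{Largo, Tring, Wirral}: C1→Tring 76, C2→Largo 36, C3→Wirral 66, C4→Tring 66. Service 244; fixed 142; total 386.
{Largo, Wirral}: C1→Largo 152, C2→Largo 36, C3→Wirral 66, C4→Largo 88. Service 342; fixed 79; total 421.
{Largo}: C1→Largo 152, C2→Largo 36, C3→Largo 165, C4→Largo 88. Service 441; fixed 23; total 464.
No other subset beats 352.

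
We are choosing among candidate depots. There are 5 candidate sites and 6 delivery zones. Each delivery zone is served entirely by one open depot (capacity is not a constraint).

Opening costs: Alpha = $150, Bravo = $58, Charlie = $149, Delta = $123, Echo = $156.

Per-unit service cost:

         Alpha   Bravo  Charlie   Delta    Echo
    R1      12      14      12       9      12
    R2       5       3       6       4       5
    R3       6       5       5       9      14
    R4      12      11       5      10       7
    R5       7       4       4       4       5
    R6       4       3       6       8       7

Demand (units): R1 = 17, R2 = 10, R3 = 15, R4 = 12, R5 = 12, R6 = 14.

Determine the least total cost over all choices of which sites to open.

For any fixed open set, each delivery zone goes to its cheapest open site; total = fixed + service.
{Bravo}: R1→Bravo 14·17=238, R2→Bravo 3·10=30, R3→Bravo 5·15=75, R4→Bravo 11·12=132, R5→Bravo 4·12=48, R6→Bravo 3·14=42. Service 565; fixed 58; total 623.
{Bravo, Delta}: service 468 + fixed 181 = 649
{Bravo, Charlie}: R1→Charlie 12·17=204, R2→Bravo 3·10=30, R3→Bravo 5·15=75, R4→Charlie 5·12=60, R5→Bravo 4·12=48, R6→Bravo 3·14=42. Service 459; fixed 207; total 666.
{Alpha, Bravo, Charlie, Delta, Echo}: service 408 + fixed 636 = 1044
No other subset beats 623.

Minimum total cost: 623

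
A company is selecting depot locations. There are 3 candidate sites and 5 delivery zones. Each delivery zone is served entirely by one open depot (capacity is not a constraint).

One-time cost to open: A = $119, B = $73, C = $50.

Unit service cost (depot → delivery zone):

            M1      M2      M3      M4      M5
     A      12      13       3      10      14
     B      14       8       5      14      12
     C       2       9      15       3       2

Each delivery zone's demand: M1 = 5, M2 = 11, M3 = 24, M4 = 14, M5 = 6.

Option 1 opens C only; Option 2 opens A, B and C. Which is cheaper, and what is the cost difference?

Option 2 is cheaper by 107.

Option 1: {C}: M1→C 2·5=10, M2→C 9·11=99, M3→C 15·24=360, M4→C 3·14=42, M5→C 2·6=12. Service 523; fixed 50; total 573.
Option 2: {A, B, C}: M1→C 2·5=10, M2→B 8·11=88, M3→A 3·24=72, M4→C 3·14=42, M5→C 2·6=12. Service 224; fixed 242; total 466.
Difference: |573 − 466| = 107.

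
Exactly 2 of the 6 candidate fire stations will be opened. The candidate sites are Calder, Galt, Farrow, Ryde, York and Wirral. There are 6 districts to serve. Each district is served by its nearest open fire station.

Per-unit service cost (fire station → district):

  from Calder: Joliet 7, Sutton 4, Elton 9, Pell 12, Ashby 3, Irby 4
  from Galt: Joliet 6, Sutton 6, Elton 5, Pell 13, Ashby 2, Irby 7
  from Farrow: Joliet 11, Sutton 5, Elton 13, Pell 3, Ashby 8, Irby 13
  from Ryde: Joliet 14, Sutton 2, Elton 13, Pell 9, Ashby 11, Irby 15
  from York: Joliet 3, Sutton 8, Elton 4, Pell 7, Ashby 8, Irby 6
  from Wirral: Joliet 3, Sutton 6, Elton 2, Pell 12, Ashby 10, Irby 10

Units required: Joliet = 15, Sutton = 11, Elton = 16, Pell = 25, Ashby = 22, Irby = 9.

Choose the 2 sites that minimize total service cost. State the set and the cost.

With exactly 2 open, each district uses its cheapest among the chosen.
{Galt, Farrow}: Joliet→Galt 6·15=90, Sutton→Farrow 5·11=55, Elton→Galt 5·16=80, Pell→Farrow 3·25=75, Ashby→Galt 2·22=44, Irby→Galt 7·9=63. Service cost 407.
{Calder, York}: service cost 430
{Galt, York}: service cost 448
Among all 15 size-2 choices, {Galt, Farrow} is lowest.

Choose Galt and Farrow; total service cost 407.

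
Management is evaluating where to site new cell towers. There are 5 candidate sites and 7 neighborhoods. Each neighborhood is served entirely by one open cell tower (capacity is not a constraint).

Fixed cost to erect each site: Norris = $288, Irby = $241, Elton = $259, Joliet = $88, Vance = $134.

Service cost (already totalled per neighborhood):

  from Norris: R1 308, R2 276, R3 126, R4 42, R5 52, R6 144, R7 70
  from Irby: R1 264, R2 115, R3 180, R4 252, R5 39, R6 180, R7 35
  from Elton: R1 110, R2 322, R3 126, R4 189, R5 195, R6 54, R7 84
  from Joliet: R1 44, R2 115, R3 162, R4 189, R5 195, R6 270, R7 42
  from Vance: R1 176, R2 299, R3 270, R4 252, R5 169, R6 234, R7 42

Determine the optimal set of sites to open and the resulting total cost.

Open Norris and Joliet; minimum total cost 941.

For any fixed open set, each neighborhood goes to its cheapest open site; total = fixed + service.
{Norris, Joliet}: R1→Joliet 44, R2→Joliet 115, R3→Norris 126, R4→Norris 42, R5→Norris 52, R6→Norris 144, R7→Joliet 42. Service 565; fixed 376; total 941.
{Norris, Joliet, Vance}: service 565 + fixed 510 = 1075
{Irby, Joliet}: service 764 + fixed 329 = 1093
{Norris, Irby, Elton, Joliet, Vance}: service 455 + fixed 1010 = 1465
No other subset beats 941.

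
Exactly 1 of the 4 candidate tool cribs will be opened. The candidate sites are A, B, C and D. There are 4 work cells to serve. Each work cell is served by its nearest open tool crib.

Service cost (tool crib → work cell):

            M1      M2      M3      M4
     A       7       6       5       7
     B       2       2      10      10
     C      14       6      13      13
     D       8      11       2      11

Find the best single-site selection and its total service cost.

With exactly 1 open, each work cell uses its cheapest among the chosen.
{B}: M1→B 2, M2→B 2, M3→B 10, M4→B 10. Service cost 24.
{A}: service cost 25
{D}: service cost 32
Among all 4 size-1 choices, {B} is lowest.

Choose B only; total service cost 24.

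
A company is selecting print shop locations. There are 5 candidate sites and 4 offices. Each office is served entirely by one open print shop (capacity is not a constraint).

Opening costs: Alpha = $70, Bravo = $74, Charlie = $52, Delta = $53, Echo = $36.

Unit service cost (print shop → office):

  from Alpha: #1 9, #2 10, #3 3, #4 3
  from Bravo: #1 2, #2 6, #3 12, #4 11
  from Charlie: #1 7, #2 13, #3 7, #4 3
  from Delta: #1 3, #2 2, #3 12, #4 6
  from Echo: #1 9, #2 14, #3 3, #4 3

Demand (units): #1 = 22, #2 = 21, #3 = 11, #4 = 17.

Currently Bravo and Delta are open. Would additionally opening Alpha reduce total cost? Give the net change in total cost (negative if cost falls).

Yes — net change −80 (cost falls by 80).

Current service cost with {Bravo, Delta}: 320.
Adding Alpha: each office re-picks its cheapest; new service cost 170, saving 150.
Extra fixed cost: 70. Net change = 70 − 150 = -80.
(Totals: 447 → 367.)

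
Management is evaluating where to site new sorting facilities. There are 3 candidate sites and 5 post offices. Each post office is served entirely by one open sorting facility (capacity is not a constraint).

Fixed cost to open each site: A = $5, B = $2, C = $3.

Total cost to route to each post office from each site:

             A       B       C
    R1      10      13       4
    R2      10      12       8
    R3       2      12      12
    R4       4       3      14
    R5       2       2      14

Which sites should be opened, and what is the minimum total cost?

For any fixed open set, each post office goes to its cheapest open site; total = fixed + service.
{A, C}: R1→C 4, R2→C 8, R3→A 2, R4→A 4, R5→A 2. Service 20; fixed 8; total 28.
{A, B, C}: service 19 + fixed 10 = 29
{A}: service 28 + fixed 5 = 33
{B}: R1→B 13, R2→B 12, R3→B 12, R4→B 3, R5→B 2. Service 42; fixed 2; total 44.
(All 7 nonempty subsets were checked; A and C is lowest.)

Open A and C; minimum total cost 28.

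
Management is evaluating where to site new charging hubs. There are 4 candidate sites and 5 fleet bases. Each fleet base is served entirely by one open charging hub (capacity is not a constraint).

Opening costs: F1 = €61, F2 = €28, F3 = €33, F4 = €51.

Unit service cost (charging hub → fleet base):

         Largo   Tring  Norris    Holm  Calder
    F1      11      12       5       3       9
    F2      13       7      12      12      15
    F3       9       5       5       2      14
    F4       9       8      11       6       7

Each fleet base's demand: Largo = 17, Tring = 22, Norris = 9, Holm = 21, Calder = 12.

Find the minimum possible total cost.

For any fixed open set, each fleet base goes to its cheapest open site; total = fixed + service.
{F3, F4}: Largo→F3 9·17=153, Tring→F3 5·22=110, Norris→F3 5·9=45, Holm→F3 2·21=42, Calder→F4 7·12=84. Service 434; fixed 84; total 518.
{F2, F3, F4}: service 434 + fixed 112 = 546
{F3}: Largo→F3 9·17=153, Tring→F3 5·22=110, Norris→F3 5·9=45, Holm→F3 2·21=42, Calder→F3 14·12=168. Service 518; fixed 33; total 551.
{F1, F2, F3, F4}: Largo→F3 9·17=153, Tring→F3 5·22=110, Norris→F1 5·9=45, Holm→F3 2·21=42, Calder→F4 7·12=84. Service 434; fixed 173; total 607.
No other subset beats 518.

Minimum total cost: 518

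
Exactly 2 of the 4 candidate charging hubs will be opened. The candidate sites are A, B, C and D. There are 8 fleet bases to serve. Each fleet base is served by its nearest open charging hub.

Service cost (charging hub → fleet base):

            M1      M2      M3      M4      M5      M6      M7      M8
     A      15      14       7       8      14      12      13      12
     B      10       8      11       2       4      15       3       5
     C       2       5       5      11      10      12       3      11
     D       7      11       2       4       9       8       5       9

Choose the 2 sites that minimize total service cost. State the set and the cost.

With exactly 2 open, each fleet base uses its cheapest among the chosen.
{B, C}: M1→C 2, M2→C 5, M3→C 5, M4→B 2, M5→B 4, M6→C 12, M7→B 3, M8→B 5. Service cost 38.
{B, D}: service cost 39
{C, D}: service cost 42
Among all 6 size-2 choices, {B, C} is lowest.

Choose B and C; total service cost 38.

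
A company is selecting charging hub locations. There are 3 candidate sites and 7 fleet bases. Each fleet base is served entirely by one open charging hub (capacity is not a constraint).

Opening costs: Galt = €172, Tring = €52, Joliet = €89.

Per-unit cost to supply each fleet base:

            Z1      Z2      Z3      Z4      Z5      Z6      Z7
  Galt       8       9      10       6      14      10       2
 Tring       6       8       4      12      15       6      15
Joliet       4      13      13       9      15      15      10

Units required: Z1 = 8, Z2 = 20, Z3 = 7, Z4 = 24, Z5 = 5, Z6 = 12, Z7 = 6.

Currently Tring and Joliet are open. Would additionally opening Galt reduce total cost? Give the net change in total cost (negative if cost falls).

Current service cost with {Tring, Joliet}: 643.
Adding Galt: each fleet base re-picks its cheapest; new service cost 518, saving 125.
Extra fixed cost: 172. Net change = 172 − 125 = 47.
(Totals: 784 → 831.)

No — net change +47 (cost rises by 47).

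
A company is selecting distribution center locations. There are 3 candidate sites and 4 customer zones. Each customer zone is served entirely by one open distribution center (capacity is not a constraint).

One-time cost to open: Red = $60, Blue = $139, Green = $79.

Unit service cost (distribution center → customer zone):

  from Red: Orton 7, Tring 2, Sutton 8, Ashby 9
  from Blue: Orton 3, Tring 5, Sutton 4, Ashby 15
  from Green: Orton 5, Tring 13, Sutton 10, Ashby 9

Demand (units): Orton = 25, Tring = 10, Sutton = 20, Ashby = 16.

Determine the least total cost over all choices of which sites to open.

Minimum total cost: 518

For any fixed open set, each customer zone goes to its cheapest open site; total = fixed + service.
{Red, Blue}: Orton→Blue 3·25=75, Tring→Red 2·10=20, Sutton→Blue 4·20=80, Ashby→Red 9·16=144. Service 319; fixed 199; total 518.
{Red}: Orton→Red 7·25=175, Tring→Red 2·10=20, Sutton→Red 8·20=160, Ashby→Red 9·16=144. Service 499; fixed 60; total 559.
{Blue, Green}: Orton→Blue 3·25=75, Tring→Blue 5·10=50, Sutton→Blue 4·20=80, Ashby→Green 9·16=144. Service 349; fixed 218; total 567.
{Red, Blue, Green}: service 319 + fixed 278 = 597
(All 7 nonempty subsets were checked; Red and Blue is lowest.)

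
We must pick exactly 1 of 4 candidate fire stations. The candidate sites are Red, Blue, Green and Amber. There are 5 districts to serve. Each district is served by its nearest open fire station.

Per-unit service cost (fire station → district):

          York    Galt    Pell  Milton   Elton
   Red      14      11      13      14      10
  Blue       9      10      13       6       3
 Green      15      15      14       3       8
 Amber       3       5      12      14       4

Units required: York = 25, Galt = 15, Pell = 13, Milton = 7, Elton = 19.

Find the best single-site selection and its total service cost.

With exactly 1 open, each district uses its cheapest among the chosen.
{Amber}: York→Amber 3·25=75, Galt→Amber 5·15=75, Pell→Amber 12·13=156, Milton→Amber 14·7=98, Elton→Amber 4·19=76. Service cost 480.
{Blue}: service cost 643
{Green}: service cost 955
Among all 4 size-1 choices, {Amber} is lowest.

Choose Amber only; total service cost 480.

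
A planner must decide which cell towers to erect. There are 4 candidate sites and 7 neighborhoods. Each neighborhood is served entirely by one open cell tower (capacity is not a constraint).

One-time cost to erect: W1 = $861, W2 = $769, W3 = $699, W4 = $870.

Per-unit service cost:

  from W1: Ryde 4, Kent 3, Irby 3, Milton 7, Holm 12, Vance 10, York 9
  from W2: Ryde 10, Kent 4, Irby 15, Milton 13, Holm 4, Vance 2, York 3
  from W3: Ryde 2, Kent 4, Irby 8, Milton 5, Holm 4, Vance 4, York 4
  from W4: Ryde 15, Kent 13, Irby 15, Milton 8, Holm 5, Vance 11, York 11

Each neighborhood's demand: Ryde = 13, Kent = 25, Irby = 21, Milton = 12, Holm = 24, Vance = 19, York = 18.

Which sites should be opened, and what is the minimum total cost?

Open W3 only; minimum total cost 1297.

For any fixed open set, each neighborhood goes to its cheapest open site; total = fixed + service.
{W3}: Ryde→W3 2·13=26, Kent→W3 4·25=100, Irby→W3 8·21=168, Milton→W3 5·12=60, Holm→W3 4·24=96, Vance→W3 4·19=76, York→W3 4·18=72. Service 598; fixed 699; total 1297.
{W2}: service 889 + fixed 769 = 1658
{W1}: Ryde→W1 4·13=52, Kent→W1 3·25=75, Irby→W1 3·21=63, Milton→W1 7·12=84, Holm→W1 12·24=288, Vance→W1 10·19=190, York→W1 9·18=162. Service 914; fixed 861; total 1775.
{W1, W2, W3, W4}: service 412 + fixed 3199 = 3611
No other subset beats 1297.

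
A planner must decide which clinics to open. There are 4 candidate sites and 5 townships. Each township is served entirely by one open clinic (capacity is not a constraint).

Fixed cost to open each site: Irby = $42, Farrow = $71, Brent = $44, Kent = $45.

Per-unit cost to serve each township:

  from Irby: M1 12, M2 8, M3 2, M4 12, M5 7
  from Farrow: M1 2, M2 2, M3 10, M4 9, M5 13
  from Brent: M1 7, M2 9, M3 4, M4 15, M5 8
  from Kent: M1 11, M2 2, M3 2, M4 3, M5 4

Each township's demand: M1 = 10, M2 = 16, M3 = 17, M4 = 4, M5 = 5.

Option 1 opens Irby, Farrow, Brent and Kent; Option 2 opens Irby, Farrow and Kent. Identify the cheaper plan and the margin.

Option 1: {Irby, Farrow, Brent, Kent}: M1→Farrow 2·10=20, M2→Farrow 2·16=32, M3→Irby 2·17=34, M4→Kent 3·4=12, M5→Kent 4·5=20. Service 118; fixed 202; total 320.
Option 2: {Irby, Farrow, Kent}: M1→Farrow 2·10=20, M2→Farrow 2·16=32, M3→Irby 2·17=34, M4→Kent 3·4=12, M5→Kent 4·5=20. Service 118; fixed 158; total 276.
Difference: |320 − 276| = 44.

Option 2 is cheaper by 44.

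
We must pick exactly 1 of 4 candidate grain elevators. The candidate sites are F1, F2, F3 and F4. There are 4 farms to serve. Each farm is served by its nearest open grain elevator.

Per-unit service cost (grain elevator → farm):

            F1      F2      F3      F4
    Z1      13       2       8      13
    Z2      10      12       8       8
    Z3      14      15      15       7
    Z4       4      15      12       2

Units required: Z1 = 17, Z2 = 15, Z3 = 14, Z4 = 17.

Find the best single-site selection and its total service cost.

With exactly 1 open, each farm uses its cheapest among the chosen.
{F4}: Z1→F4 13·17=221, Z2→F4 8·15=120, Z3→F4 7·14=98, Z4→F4 2·17=34. Service cost 473.
{F1}: service cost 635
{F3}: service cost 670
Among all 4 size-1 choices, {F4} is lowest.

Choose F4 only; total service cost 473.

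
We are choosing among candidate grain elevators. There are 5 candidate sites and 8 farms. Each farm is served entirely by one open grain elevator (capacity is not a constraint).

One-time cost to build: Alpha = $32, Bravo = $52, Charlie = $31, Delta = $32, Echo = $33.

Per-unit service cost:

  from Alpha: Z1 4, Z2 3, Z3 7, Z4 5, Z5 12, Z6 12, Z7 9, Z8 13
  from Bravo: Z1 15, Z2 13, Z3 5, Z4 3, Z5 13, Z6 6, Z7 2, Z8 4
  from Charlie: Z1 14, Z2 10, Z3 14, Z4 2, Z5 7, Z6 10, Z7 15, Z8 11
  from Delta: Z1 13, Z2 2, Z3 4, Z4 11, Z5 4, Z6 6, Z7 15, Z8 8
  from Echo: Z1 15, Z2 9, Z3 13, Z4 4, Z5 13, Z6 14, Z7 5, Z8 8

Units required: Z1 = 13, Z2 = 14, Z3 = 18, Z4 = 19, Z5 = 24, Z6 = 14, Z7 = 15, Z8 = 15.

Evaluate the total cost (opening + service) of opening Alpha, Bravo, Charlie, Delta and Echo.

Total cost: 640

Each farm is assigned to its cheapest site among the open ones.
{Alpha, Bravo, Charlie, Delta, Echo}: Z1→Alpha 4·13=52, Z2→Delta 2·14=28, Z3→Delta 4·18=72, Z4→Charlie 2·19=38, Z5→Delta 4·24=96, Z6→Bravo 6·14=84, Z7→Bravo 2·15=30, Z8→Bravo 4·15=60. Service 460; fixed 180; total 640.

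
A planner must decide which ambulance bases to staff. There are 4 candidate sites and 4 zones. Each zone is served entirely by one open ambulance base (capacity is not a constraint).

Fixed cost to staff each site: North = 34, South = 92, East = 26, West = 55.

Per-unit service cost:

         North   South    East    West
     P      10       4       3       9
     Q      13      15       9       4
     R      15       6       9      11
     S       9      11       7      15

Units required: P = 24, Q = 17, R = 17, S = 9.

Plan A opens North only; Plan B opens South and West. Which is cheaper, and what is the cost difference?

Plan A: {North}: P→North 10·24=240, Q→North 13·17=221, R→North 15·17=255, S→North 9·9=81. Service 797; fixed 34; total 831.
Plan B: {South, West}: P→South 4·24=96, Q→West 4·17=68, R→South 6·17=102, S→South 11·9=99. Service 365; fixed 147; total 512.
Difference: |831 − 512| = 319.

Plan B is cheaper by 319.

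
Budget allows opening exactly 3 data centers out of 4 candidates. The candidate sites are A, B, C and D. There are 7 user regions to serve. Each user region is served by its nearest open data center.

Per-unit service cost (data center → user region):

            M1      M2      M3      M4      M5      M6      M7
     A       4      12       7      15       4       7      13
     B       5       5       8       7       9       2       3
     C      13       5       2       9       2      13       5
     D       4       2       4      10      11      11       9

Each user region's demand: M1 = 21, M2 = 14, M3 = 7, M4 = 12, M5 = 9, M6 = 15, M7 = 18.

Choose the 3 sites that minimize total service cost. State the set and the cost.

Choose B, C and D; total service cost 312.

With exactly 3 open, each user region uses its cheapest among the chosen.
{B, C, D}: M1→D 4·21=84, M2→D 2·14=28, M3→C 2·7=14, M4→B 7·12=84, M5→C 2·9=18, M6→B 2·15=30, M7→B 3·18=54. Service cost 312.
{A, B, D}: service cost 344
{A, B, C}: service cost 354
Among all 4 size-3 choices, {B, C, D} is lowest.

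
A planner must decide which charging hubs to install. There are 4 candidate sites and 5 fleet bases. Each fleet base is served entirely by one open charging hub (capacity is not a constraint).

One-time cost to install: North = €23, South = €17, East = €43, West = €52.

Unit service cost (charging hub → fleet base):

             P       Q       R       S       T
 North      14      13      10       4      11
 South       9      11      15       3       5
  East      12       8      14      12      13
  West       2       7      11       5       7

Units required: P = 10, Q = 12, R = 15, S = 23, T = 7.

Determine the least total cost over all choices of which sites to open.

For any fixed open set, each fleet base goes to its cheapest open site; total = fixed + service.
{South, West}: P→West 2·10=20, Q→West 7·12=84, R→West 11·15=165, S→South 3·23=69, T→South 5·7=35. Service 373; fixed 69; total 442.
{North, South, West}: service 358 + fixed 92 = 450
{North, West}: service 395 + fixed 75 = 470
{North, South, East, West}: P→West 2·10=20, Q→West 7·12=84, R→North 10·15=150, S→South 3·23=69, T→South 5·7=35. Service 358; fixed 135; total 493.
(All 15 nonempty subsets were checked; South and West is lowest.)

Minimum total cost: 442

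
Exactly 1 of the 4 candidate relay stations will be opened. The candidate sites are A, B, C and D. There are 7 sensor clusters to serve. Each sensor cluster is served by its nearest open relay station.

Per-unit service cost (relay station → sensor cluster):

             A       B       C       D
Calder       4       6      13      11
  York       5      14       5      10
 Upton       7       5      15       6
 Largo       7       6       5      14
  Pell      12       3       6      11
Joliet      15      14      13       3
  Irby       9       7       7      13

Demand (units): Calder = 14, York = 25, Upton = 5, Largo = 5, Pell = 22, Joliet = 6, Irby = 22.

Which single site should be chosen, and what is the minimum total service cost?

With exactly 1 open, each sensor cluster uses its cheapest among the chosen.
{C}: Calder→C 13·14=182, York→C 5·25=125, Upton→C 15·5=75, Largo→C 5·5=25, Pell→C 6·22=132, Joliet→C 13·6=78, Irby→C 7·22=154. Service cost 771.
{B}: service cost 793
{A}: service cost 803
Among all 4 size-1 choices, {C} is lowest.

Choose C only; total service cost 771.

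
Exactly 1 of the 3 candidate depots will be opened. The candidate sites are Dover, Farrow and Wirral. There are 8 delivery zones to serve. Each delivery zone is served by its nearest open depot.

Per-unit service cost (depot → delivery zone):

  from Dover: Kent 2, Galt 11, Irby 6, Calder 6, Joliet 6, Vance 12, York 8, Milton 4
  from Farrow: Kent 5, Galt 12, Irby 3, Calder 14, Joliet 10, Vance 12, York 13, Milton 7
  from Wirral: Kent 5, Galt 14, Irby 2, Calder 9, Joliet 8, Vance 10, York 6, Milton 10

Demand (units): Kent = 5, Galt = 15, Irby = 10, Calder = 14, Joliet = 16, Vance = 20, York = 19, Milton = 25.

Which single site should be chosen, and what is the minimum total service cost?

Choose Dover only; total service cost 907.

With exactly 1 open, each delivery zone uses its cheapest among the chosen.
{Dover}: Kent→Dover 2·5=10, Galt→Dover 11·15=165, Irby→Dover 6·10=60, Calder→Dover 6·14=84, Joliet→Dover 6·16=96, Vance→Dover 12·20=240, York→Dover 8·19=152, Milton→Dover 4·25=100. Service cost 907.
{Wirral}: service cost 1073
{Farrow}: service cost 1253
Among all 3 size-1 choices, {Dover} is lowest.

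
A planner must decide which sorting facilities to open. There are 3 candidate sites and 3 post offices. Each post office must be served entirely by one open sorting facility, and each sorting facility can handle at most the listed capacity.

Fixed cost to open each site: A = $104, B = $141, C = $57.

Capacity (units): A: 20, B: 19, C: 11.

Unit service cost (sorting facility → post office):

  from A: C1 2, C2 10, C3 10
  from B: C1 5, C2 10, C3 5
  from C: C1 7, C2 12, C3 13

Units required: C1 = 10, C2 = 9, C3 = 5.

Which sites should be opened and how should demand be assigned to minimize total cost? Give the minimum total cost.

Minimum total cost: 336

Open {A, C}: C1→A 2·10=20, C2→A 10·9=90, C3→C 13·5=65.
Loads: A carries 19/20, C carries 5/11. Service 175; fixed 161; total 336.
Next best feasible plan costs 339.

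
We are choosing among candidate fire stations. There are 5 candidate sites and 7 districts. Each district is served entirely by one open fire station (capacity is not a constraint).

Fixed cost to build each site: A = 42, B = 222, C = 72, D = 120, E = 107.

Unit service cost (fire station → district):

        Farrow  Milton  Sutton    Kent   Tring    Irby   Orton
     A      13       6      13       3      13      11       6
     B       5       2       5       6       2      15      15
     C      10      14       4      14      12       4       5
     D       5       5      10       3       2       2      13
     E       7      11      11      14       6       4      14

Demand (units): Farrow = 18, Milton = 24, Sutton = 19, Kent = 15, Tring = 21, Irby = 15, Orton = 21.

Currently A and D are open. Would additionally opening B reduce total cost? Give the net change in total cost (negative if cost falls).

Current service cost with {A, D}: 643.
Adding B: each district re-picks its cheapest; new service cost 476, saving 167.
Extra fixed cost: 222. Net change = 222 − 167 = 55.
(Totals: 805 → 860.)

No — net change +55 (cost rises by 55).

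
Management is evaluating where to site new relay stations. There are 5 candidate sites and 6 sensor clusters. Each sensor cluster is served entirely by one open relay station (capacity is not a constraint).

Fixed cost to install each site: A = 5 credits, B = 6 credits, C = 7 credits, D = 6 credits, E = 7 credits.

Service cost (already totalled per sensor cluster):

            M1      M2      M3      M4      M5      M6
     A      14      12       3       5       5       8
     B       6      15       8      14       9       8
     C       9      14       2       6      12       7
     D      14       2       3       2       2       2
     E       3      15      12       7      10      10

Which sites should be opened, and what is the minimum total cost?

Open D and E; minimum total cost 27.

For any fixed open set, each sensor cluster goes to its cheapest open site; total = fixed + service.
{D, E}: M1→E 3, M2→D 2, M3→D 3, M4→D 2, M5→D 2, M6→D 2. Service 14; fixed 13; total 27.
{B, D}: service 17 + fixed 12 = 29
{D}: service 25 + fixed 6 = 31
{A, B, C, D, E}: service 13 + fixed 31 = 44
No other subset beats 27.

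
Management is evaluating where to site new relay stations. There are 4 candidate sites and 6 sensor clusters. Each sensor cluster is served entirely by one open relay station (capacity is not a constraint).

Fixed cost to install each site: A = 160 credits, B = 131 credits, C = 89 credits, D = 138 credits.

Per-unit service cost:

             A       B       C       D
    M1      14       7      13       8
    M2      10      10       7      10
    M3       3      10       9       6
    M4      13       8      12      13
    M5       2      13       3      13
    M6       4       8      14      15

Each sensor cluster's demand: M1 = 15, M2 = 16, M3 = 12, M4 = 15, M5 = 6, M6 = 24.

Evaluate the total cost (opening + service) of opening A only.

Each sensor cluster is assigned to its cheapest site among the open ones.
{A}: M1→A 14·15=210, M2→A 10·16=160, M3→A 3·12=36, M4→A 13·15=195, M5→A 2·6=12, M6→A 4·24=96. Service 709; fixed 160; total 869.

Total cost: 869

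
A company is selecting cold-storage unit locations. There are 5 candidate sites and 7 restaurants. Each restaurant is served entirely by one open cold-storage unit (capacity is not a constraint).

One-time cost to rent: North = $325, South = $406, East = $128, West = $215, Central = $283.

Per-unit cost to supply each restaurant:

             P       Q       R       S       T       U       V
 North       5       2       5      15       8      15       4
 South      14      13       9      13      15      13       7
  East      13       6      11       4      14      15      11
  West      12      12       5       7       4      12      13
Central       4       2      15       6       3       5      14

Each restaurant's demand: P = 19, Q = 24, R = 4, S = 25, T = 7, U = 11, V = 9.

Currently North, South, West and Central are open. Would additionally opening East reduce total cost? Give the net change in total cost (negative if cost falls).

No — net change +78 (cost rises by 78).

Current service cost with {North, South, West, Central}: 406.
Adding East: each restaurant re-picks its cheapest; new service cost 356, saving 50.
Extra fixed cost: 128. Net change = 128 − 50 = 78.
(Totals: 1635 → 1713.)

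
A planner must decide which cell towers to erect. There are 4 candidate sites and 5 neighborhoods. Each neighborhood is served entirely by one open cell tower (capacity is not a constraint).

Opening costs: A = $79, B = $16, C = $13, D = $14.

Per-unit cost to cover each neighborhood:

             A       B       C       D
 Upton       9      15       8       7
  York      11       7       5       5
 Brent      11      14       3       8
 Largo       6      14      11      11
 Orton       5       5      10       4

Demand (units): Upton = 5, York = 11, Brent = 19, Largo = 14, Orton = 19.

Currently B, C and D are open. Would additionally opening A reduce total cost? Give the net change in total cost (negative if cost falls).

Current service cost with {B, C, D}: 377.
Adding A: each neighborhood re-picks its cheapest; new service cost 307, saving 70.
Extra fixed cost: 79. Net change = 79 − 70 = 9.
(Totals: 420 → 429.)

No — net change +9 (cost rises by 9).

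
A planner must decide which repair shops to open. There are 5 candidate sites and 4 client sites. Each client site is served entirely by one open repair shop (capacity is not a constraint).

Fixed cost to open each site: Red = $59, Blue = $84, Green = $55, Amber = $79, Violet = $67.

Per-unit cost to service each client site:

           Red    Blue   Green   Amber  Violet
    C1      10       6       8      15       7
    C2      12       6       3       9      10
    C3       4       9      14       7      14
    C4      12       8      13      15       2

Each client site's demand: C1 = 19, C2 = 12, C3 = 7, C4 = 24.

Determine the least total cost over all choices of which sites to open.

For any fixed open set, each client site goes to its cheapest open site; total = fixed + service.
{Red, Green, Violet}: C1→Violet 7·19=133, C2→Green 3·12=36, C3→Red 4·7=28, C4→Violet 2·24=48. Service 245; fixed 181; total 426.
{Green, Violet}: service 315 + fixed 122 = 437
{Blue, Violet}: service 297 + fixed 151 = 448
{Red, Blue, Green, Amber, Violet}: service 226 + fixed 344 = 570
No other subset beats 426.

Minimum total cost: 426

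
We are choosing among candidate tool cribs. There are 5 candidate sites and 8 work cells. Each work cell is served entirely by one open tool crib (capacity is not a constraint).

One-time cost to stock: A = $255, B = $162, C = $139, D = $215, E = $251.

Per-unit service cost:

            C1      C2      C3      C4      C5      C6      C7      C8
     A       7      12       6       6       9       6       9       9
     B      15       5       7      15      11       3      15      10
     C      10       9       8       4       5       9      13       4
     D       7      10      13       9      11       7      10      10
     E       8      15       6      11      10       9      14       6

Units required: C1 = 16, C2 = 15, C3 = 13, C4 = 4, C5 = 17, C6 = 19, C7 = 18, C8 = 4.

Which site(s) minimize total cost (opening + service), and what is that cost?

Open B and C; minimum total cost 1035.

For any fixed open set, each work cell goes to its cheapest open site; total = fixed + service.
{B, C}: C1→C 10·16=160, C2→B 5·15=75, C3→B 7·13=91, C4→C 4·4=16, C5→C 5·17=85, C6→B 3·19=57, C7→C 13·18=234, C8→C 4·4=16. Service 734; fixed 301; total 1035.
{C}: C1→C 10·16=160, C2→C 9·15=135, C3→C 8·13=104, C4→C 4·4=16, C5→C 5·17=85, C6→C 9·19=171, C7→C 13·18=234, C8→C 4·4=16. Service 921; fixed 139; total 1060.
{A, C}: service 718 + fixed 394 = 1112
{A, B, C, D, E}: C1→A 7·16=112, C2→B 5·15=75, C3→A 6·13=78, C4→C 4·4=16, C5→C 5·17=85, C6→B 3·19=57, C7→A 9·18=162, C8→C 4·4=16. Service 601; fixed 1022; total 1623.
No other subset beats 1035.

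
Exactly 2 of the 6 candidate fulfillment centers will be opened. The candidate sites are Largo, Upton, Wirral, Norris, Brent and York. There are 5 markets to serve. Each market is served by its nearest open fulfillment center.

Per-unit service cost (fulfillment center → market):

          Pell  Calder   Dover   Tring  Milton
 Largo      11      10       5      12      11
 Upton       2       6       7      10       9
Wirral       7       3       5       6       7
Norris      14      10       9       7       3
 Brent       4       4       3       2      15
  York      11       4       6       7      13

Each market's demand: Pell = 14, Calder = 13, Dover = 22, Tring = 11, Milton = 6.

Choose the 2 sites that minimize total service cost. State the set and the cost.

With exactly 2 open, each market uses its cheapest among the chosen.
{Norris, Brent}: Pell→Brent 4·14=56, Calder→Brent 4·13=52, Dover→Brent 3·22=66, Tring→Brent 2·11=22, Milton→Norris 3·6=18. Service cost 214.
{Upton, Brent}: service cost 222
{Wirral, Brent}: service cost 225
Among all 15 size-2 choices, {Norris, Brent} is lowest.

Choose Norris and Brent; total service cost 214.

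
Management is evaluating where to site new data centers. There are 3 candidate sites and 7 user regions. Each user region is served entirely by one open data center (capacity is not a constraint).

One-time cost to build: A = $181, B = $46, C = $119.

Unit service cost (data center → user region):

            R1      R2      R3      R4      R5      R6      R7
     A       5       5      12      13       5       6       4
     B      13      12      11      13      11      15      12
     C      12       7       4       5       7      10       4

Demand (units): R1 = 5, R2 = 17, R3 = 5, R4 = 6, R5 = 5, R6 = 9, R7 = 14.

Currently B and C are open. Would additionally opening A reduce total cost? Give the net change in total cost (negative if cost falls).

No — net change +66 (cost rises by 66).

Current service cost with {B, C}: 410.
Adding A: each user region re-picks its cheapest; new service cost 295, saving 115.
Extra fixed cost: 181. Net change = 181 − 115 = 66.
(Totals: 575 → 641.)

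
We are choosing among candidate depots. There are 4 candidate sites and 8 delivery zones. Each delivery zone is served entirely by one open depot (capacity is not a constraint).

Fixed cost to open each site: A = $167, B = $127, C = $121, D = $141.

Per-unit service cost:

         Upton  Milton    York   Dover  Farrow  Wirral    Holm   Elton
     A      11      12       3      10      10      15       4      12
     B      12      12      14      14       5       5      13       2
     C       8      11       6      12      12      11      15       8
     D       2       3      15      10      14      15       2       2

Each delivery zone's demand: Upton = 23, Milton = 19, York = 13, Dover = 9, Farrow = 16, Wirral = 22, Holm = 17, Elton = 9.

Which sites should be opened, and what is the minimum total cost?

For any fixed open set, each delivery zone goes to its cheapest open site; total = fixed + service.
{B, D}: Upton→D 2·23=46, Milton→D 3·19=57, York→B 14·13=182, Dover→D 10·9=90, Farrow→B 5·16=80, Wirral→B 5·22=110, Holm→D 2·17=34, Elton→B 2·9=18. Service 617; fixed 268; total 885.
{B, C, D}: Upton→D 2·23=46, Milton→D 3·19=57, York→C 6·13=78, Dover→D 10·9=90, Farrow→B 5·16=80, Wirral→B 5·22=110, Holm→D 2·17=34, Elton→B 2·9=18. Service 513; fixed 389; total 902.
{A, B, D}: service 474 + fixed 435 = 909
{A, B, C, D}: Upton→D 2·23=46, Milton→D 3·19=57, York→A 3·13=39, Dover→A 10·9=90, Farrow→B 5·16=80, Wirral→B 5·22=110, Holm→D 2·17=34, Elton→B 2·9=18. Service 474; fixed 556; total 1030.
No other subset beats 885.

Open B and D; minimum total cost 885.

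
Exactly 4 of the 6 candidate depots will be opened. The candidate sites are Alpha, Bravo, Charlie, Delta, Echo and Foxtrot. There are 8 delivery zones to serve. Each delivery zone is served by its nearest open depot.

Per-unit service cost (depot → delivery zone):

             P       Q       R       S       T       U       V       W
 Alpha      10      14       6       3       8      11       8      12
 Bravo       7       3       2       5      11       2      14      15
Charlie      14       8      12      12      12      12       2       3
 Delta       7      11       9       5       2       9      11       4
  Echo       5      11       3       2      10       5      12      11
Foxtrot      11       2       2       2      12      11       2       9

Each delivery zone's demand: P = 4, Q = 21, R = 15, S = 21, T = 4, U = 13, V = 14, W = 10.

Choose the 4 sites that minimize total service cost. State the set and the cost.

Choose Bravo, Charlie, Delta and Foxtrot; total service cost 234.

With exactly 4 open, each delivery zone uses its cheapest among the chosen.
{Bravo, Charlie, Delta, Foxtrot}: P→Bravo 7·4=28, Q→Foxtrot 2·21=42, R→Bravo 2·15=30, S→Foxtrot 2·21=42, T→Delta 2·4=8, U→Bravo 2·13=26, V→Charlie 2·14=28, W→Charlie 3·10=30. Service cost 234.
{Bravo, Delta, Echo, Foxtrot}: service cost 236
{Alpha, Bravo, Delta, Foxtrot}: service cost 244
Among all 15 size-4 choices, {Bravo, Charlie, Delta, Foxtrot} is lowest.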